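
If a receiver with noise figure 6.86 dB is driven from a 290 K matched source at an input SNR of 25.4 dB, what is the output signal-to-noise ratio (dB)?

By definition F = SNR_in/SNR_out, so in dB: SNR_out = SNR_in − NF
SNR_out = 25.4 − 6.86 = 18.54 dB

18.54 dB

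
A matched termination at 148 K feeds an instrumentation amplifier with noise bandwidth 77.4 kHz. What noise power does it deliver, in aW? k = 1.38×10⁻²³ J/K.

158 aW

P_n = kTB = 1.38×10⁻²³ × 148 × 7.74×10⁴ = 1.58×10⁻¹⁶ W = 158 aW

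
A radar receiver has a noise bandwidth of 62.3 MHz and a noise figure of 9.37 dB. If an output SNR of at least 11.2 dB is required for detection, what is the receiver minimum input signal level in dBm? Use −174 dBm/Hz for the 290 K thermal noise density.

−75.5 dBm

Sensitivity = −174 + 10 log₁₀(B) + NF + SNR_min
= −174 + 77.94 + 9.37 + 11.2
= −75.49 dBm → −75.5 dBm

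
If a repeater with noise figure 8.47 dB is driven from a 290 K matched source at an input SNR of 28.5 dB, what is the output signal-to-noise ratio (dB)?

20.03 dB

By definition F = SNR_in/SNR_out, so in dB: SNR_out = SNR_in − NF
SNR_out = 28.5 − 8.47 = 20.03 dB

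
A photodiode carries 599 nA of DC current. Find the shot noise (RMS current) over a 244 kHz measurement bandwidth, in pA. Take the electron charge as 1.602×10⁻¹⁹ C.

I_n = √(2qI·B)
2qI·B = 2 × 1.602×10⁻¹⁹ × 5.99×10⁻⁷ × 2.44×10⁵ = 4.68×10⁻²⁰ A²
I_n = √(4.68×10⁻²⁰) = 2.16×10⁻¹⁰ A = 216 pA

216 pA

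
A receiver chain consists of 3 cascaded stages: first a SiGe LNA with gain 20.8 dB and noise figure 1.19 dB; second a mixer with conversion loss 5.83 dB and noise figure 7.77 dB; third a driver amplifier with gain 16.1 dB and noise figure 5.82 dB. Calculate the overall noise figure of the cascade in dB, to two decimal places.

1.60 dB

Convert to linear (a loss of L dB is a gain of −L dB): F_i = 10^(NF_i/10), G_i = 10^(G_i,dB/10)
  Stage 1: F_1 = 10^(1.19/10) = 1.315, G_1 = 10^(20.8/10) = 120.2
  Stage 2: F_2 = 10^(7.77/10) = 5.984, G_2 = 10^(−5.83/10) = 0.2612
  Stage 3: F_3 = 10^(5.82/10) = 3.819, G_3 = 10^(16.1/10) = 40.74
Friis cascade:
  F = 1.315 + (5.984 − 1)/120.2 + (3.819 − 1)/31.41 = 1.446
NF = 10 log₁₀(1.446) = 1.60 dB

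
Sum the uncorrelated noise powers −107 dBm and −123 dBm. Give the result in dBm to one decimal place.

Convert to linear, add, convert back:
P₁ = 2.00×10⁻¹⁴ W, P₂ = 5.01×10⁻¹⁶ W
P_tot = 2.05×10⁻¹⁴ W → 10 log₁₀(P_tot / 10⁻³) = −106.9 dBm

−106.9 dBm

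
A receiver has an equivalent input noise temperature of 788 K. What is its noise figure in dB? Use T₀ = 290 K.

5.70 dB

F = 1 + T_e/T₀ = 1 + 788/290 = 3.71724
NF = 10 log₁₀(3.71724) = 5.70 dB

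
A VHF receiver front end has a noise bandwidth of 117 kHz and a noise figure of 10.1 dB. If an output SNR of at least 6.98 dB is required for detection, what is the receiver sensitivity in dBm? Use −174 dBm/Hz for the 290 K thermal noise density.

Sensitivity = −174 + 10 log₁₀(B) + NF + SNR_min
= −174 + 50.68 + 10.1 + 6.98
= −106.24 dBm → −106.2 dBm

−106.2 dBm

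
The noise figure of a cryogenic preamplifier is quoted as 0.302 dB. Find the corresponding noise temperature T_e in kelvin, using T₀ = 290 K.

20.9 K

F = 10^(0.302/10) = 1.07201
T_e = (F − 1)·T₀ = (1.07201 − 1) × 290 = 20.9 K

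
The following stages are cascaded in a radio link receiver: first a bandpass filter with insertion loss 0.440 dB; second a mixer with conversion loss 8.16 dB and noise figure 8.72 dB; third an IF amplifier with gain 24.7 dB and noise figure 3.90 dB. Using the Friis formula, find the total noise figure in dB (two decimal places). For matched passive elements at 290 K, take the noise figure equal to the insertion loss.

Convert to linear (a loss of L dB is a gain of −L dB): F_i = 10^(NF_i/10), G_i = 10^(G_i,dB/10)
  Stage 1: F_1 = 10^(0.440/10) = 1.107, G_1 = 10^(−0.440/10) = 0.9036
  Stage 2: F_2 = 10^(8.72/10) = 7.447, G_2 = 10^(−8.16/10) = 0.1528
  Stage 3: F_3 = 10^(3.90/10) = 2.455, G_3 = 10^(24.7/10) = 295.1
Friis cascade:
  F = 1.107 + (7.447 − 1)/0.9036 + (2.455 − 1)/0.1380 = 18.78
NF = 10 log₁₀(18.78) = 12.74 dB

12.74 dB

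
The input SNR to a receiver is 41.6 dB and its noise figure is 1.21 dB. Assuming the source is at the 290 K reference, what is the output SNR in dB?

40.39 dB

By definition F = SNR_in/SNR_out, so in dB: SNR_out = SNR_in − NF
SNR_out = 41.6 − 1.21 = 40.39 dB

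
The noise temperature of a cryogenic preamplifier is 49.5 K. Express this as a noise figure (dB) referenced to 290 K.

0.684 dB

F = 1 + T_e/T₀ = 1 + 49.5/290 = 1.17069
NF = 10 log₁₀(1.17069) = 0.684 dB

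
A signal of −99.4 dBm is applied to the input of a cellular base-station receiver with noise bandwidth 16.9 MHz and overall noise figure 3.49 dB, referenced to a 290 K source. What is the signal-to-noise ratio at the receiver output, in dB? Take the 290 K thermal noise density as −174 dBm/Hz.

−1.2 dB

Noise floor: N = −174 + 10 log₁₀(B) + NF
10 log₁₀(1.69×10⁷) = 72.28 dB
N = −174 + 72.28 + 3.49 = −98.23 dBm
SNR = P_sig − N = −99.4 − (−98.23) = −1.17 dB → −1.2 dB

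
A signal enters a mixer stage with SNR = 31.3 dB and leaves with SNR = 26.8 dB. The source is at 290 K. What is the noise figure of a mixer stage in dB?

NF (dB) = SNR_in(dB) − SNR_out(dB) when the source is at T₀
NF = 31.3 − 26.8 = 4.5 dB

4.5 dB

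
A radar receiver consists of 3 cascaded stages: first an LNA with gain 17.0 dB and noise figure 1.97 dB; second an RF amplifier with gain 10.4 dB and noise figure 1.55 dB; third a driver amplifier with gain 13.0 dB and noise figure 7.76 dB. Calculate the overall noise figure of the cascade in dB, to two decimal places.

Convert to linear (a loss of L dB is a gain of −L dB): F_i = 10^(NF_i/10), G_i = 10^(G_i,dB/10)
  Stage 1: F_1 = 10^(1.97/10) = 1.574, G_1 = 10^(17.0/10) = 50.12
  Stage 2: F_2 = 10^(1.55/10) = 1.429, G_2 = 10^(10.4/10) = 10.96
  Stage 3: F_3 = 10^(7.76/10) = 5.970, G_3 = 10^(13.0/10) = 19.95
Friis cascade:
  F = 1.574 + (1.429 − 1)/50.12 + (5.970 − 1)/549.5 = 1.592
NF = 10 log₁₀(1.592) = 2.02 dB

2.02 dB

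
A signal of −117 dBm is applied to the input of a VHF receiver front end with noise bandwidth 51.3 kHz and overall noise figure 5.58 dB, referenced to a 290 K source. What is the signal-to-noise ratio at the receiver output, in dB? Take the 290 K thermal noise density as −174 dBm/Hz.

Noise floor: N = −174 + 10 log₁₀(B) + NF
10 log₁₀(5.13×10⁴) = 47.1 dB
N = −174 + 47.1 + 5.58 = −121.32 dBm
SNR = P_sig − N = −117 − (−121.32) = 4.32 dB → 4.3 dB

4.3 dB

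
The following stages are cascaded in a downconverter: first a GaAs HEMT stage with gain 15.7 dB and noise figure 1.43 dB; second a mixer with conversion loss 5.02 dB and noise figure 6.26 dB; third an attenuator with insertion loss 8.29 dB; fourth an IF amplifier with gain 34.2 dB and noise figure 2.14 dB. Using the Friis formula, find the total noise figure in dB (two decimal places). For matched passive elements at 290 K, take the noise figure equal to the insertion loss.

Convert to linear (a loss of L dB is a gain of −L dB): F_i = 10^(NF_i/10), G_i = 10^(G_i,dB/10)
  Stage 1: F_1 = 10^(1.43/10) = 1.390, G_1 = 10^(15.7/10) = 37.15
  Stage 2: F_2 = 10^(6.26/10) = 4.227, G_2 = 10^(−5.02/10) = 0.3148
  Stage 3: F_3 = 10^(8.29/10) = 6.745, G_3 = 10^(−8.29/10) = 0.1483
  Stage 4: F_4 = 10^(2.14/10) = 1.637, G_4 = 10^(34.2/10) = 2630
Friis cascade:
  F = 1.390 + (4.227 − 1)/37.15 + (6.745 − 1)/11.69 + (1.637 − 1)/1.734 = 2.335
NF = 10 log₁₀(2.335) = 3.68 dB

3.68 dB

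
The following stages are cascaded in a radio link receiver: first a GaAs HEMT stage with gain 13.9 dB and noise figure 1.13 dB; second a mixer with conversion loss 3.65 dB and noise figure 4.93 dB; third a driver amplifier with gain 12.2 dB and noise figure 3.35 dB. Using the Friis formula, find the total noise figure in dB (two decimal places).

Convert to linear (a loss of L dB is a gain of −L dB): F_i = 10^(NF_i/10), G_i = 10^(G_i,dB/10)
  Stage 1: F_1 = 10^(1.13/10) = 1.297, G_1 = 10^(13.9/10) = 24.55
  Stage 2: F_2 = 10^(4.93/10) = 3.112, G_2 = 10^(−3.65/10) = 0.4315
  Stage 3: F_3 = 10^(3.35/10) = 2.163, G_3 = 10^(12.2/10) = 16.60
Friis cascade:
  F = 1.297 + (3.112 − 1)/24.55 + (2.163 − 1)/10.59 = 1.493
NF = 10 log₁₀(1.493) = 1.74 dB

1.74 dB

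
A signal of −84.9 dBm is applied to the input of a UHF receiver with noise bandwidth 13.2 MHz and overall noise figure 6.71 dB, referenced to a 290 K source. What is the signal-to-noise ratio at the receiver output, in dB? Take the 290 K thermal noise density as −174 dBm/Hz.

Noise floor: N = −174 + 10 log₁₀(B) + NF
10 log₁₀(1.32×10⁷) = 71.21 dB
N = −174 + 71.21 + 6.71 = −96.08 dBm
SNR = P_sig − N = −84.9 − (−96.08) = 11.18 dB → 11.2 dB

11.2 dB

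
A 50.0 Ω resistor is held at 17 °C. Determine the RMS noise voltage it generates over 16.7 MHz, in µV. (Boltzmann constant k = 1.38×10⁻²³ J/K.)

T = 17 °C + 273.15 = 290.15 K
V_n = √(4kTRB)
4kTRB = 4 × 1.38×10⁻²³ × 290.15 × 5.00×10¹ × 1.67×10⁷ = 1.34×10⁻¹¹ V²
V_n = √(1.34×10⁻¹¹) = 3.66×10⁻⁶ V = 3.66 µV

3.66 µV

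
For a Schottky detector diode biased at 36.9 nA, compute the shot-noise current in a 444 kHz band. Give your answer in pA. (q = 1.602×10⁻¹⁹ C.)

I_n = √(2qI·B)
2qI·B = 2 × 1.602×10⁻¹⁹ × 3.69×10⁻⁸ × 4.44×10⁵ = 5.25×10⁻²¹ A²
I_n = √(5.25×10⁻²¹) = 7.25×10⁻¹¹ A = 72.5 pA

72.5 pA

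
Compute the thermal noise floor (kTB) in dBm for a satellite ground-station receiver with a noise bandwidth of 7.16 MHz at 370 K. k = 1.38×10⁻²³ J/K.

P_n = kTB = 1.38×10⁻²³ × 370 × 7.16×10⁶ = 3.66×10⁻¹⁴ W
In dBm: 10 log₁₀(3.66×10⁻¹⁴ / 10⁻³) = −104.4 dBm

−104.4 dBm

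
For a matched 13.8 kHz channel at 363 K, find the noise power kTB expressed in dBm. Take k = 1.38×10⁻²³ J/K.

P_n = kTB = 1.38×10⁻²³ × 363 × 1.38×10⁴ = 6.91×10⁻¹⁷ W
In dBm: 10 log₁₀(6.91×10⁻¹⁷ / 10⁻³) = −131.6 dBm

−131.6 dBm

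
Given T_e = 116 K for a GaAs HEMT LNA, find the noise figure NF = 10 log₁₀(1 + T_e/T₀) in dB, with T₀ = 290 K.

1.46 dB

F = 1 + T_e/T₀ = 1 + 116/290 = 1.4
NF = 10 log₁₀(1.4) = 1.46 dB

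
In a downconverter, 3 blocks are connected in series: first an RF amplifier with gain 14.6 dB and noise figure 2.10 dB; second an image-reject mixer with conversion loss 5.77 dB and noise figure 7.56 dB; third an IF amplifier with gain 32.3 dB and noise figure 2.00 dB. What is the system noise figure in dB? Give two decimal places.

2.70 dB

Convert to linear (a loss of L dB is a gain of −L dB): F_i = 10^(NF_i/10), G_i = 10^(G_i,dB/10)
  Stage 1: F_1 = 10^(2.10/10) = 1.622, G_1 = 10^(14.6/10) = 28.84
  Stage 2: F_2 = 10^(7.56/10) = 5.702, G_2 = 10^(−5.77/10) = 0.2649
  Stage 3: F_3 = 10^(2.00/10) = 1.585, G_3 = 10^(32.3/10) = 1698
Friis cascade:
  F = 1.622 + (5.702 − 1)/28.84 + (1.585 − 1)/7.638 = 1.861
NF = 10 log₁₀(1.861) = 2.70 dB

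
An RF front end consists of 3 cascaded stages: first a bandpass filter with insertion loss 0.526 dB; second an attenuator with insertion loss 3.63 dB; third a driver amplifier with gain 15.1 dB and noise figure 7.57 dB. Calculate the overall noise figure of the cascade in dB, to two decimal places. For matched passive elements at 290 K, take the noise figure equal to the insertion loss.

Convert to linear (a loss of L dB is a gain of −L dB): F_i = 10^(NF_i/10), G_i = 10^(G_i,dB/10)
  Stage 1: F_1 = 10^(0.526/10) = 1.129, G_1 = 10^(−0.526/10) = 0.8859
  Stage 2: F_2 = 10^(3.63/10) = 2.307, G_2 = 10^(−3.63/10) = 0.4335
  Stage 3: F_3 = 10^(7.57/10) = 5.715, G_3 = 10^(15.1/10) = 32.36
Friis cascade:
  F = 1.129 + (2.307 − 1)/0.8859 + (5.715 − 1)/0.3841 = 14.88
NF = 10 log₁₀(14.88) = 11.73 dB

11.73 dB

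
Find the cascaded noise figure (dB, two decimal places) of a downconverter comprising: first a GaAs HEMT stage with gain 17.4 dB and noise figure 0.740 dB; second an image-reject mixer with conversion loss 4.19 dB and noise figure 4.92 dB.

0.88 dB

Convert to linear (a loss of L dB is a gain of −L dB): F_i = 10^(NF_i/10), G_i = 10^(G_i,dB/10)
  Stage 1: F_1 = 10^(0.740/10) = 1.186, G_1 = 10^(17.4/10) = 54.95
  Stage 2: F_2 = 10^(4.92/10) = 3.105, G_2 = 10^(−4.19/10) = 0.3811
Friis cascade:
  F = 1.186 + (3.105 − 1)/54.95 = 1.224
NF = 10 log₁₀(1.224) = 0.88 dB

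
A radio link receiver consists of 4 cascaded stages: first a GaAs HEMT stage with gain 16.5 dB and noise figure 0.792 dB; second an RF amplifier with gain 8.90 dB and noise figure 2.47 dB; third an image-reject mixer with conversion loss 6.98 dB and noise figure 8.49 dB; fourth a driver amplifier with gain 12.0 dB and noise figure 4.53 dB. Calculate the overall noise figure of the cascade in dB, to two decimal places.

Convert to linear (a loss of L dB is a gain of −L dB): F_i = 10^(NF_i/10), G_i = 10^(G_i,dB/10)
  Stage 1: F_1 = 10^(0.792/10) = 1.200, G_1 = 10^(16.5/10) = 44.67
  Stage 2: F_2 = 10^(2.47/10) = 1.766, G_2 = 10^(8.90/10) = 7.762
  Stage 3: F_3 = 10^(8.49/10) = 7.063, G_3 = 10^(−6.98/10) = 0.2004
  Stage 4: F_4 = 10^(4.53/10) = 2.838, G_4 = 10^(12.0/10) = 15.85
Friis cascade:
  F = 1.200 + (1.766 − 1)/44.67 + (7.063 − 1)/346.7 + (2.838 − 1)/69.50 = 1.261
NF = 10 log₁₀(1.261) = 1.01 dB

1.01 dB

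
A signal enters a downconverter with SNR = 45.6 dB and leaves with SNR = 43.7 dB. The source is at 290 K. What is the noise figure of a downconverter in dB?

1.9 dB

NF (dB) = SNR_in(dB) − SNR_out(dB) when the source is at T₀
NF = 45.6 − 43.7 = 1.9 dB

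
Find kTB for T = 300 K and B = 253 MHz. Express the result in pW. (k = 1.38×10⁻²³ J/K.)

1.05 pW

P_n = kTB = 1.38×10⁻²³ × 300 × 2.53×10⁸ = 1.05×10⁻¹² W = 1.05 pW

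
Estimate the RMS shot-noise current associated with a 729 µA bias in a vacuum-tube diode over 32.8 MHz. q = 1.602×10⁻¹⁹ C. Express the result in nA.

I_n = √(2qI·B)
2qI·B = 2 × 1.602×10⁻¹⁹ × 7.29×10⁻⁴ × 3.28×10⁷ = 7.66×10⁻¹⁵ A²
I_n = √(7.66×10⁻¹⁵) = 8.75×10⁻⁸ A = 87.5 nA

87.5 nA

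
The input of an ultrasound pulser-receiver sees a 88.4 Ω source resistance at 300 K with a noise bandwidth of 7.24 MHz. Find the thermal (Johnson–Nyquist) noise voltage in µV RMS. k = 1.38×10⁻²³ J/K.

3.26 µV

V_n = √(4kTRB)
4kTRB = 4 × 1.38×10⁻²³ × 300 × 8.84×10¹ × 7.24×10⁶ = 1.06×10⁻¹¹ V²
V_n = √(1.06×10⁻¹¹) = 3.26×10⁻⁶ V = 3.26 µV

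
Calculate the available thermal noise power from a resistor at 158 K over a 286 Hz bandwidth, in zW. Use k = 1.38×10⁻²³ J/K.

624 zW

P_n = kTB = 1.38×10⁻²³ × 158 × 2.86×10² = 6.24×10⁻¹⁹ W = 624 zW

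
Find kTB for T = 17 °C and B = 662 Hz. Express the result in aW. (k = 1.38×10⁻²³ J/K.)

T = 17 °C + 273.15 = 290.15 K
P_n = kTB = 1.38×10⁻²³ × 290.15 × 6.62×10² = 2.65×10⁻¹⁸ W = 2.65 aW

2.65 aW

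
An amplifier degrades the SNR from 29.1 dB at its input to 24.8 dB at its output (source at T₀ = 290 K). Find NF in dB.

NF (dB) = SNR_in(dB) − SNR_out(dB) when the source is at T₀
NF = 29.1 − 24.8 = 4.3 dB

4.3 dB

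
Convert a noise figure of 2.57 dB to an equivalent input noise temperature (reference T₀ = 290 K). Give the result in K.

234 K

F = 10^(2.57/10) = 1.80717
T_e = (F − 1)·T₀ = (1.80717 − 1) × 290 = 234 K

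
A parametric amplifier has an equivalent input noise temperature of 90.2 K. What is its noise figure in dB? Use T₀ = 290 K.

1.18 dB

F = 1 + T_e/T₀ = 1 + 90.2/290 = 1.31103
NF = 10 log₁₀(1.31103) = 1.18 dB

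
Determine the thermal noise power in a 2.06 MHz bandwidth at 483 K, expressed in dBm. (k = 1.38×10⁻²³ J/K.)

−108.6 dBm

P_n = kTB = 1.38×10⁻²³ × 483 × 2.06×10⁶ = 1.37×10⁻¹⁴ W
In dBm: 10 log₁₀(1.37×10⁻¹⁴ / 10⁻³) = −108.6 dBm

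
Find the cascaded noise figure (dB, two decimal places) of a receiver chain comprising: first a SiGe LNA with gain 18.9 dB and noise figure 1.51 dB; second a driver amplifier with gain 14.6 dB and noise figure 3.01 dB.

Convert to linear (a loss of L dB is a gain of −L dB): F_i = 10^(NF_i/10), G_i = 10^(G_i,dB/10)
  Stage 1: F_1 = 10^(1.51/10) = 1.416, G_1 = 10^(18.9/10) = 77.62
  Stage 2: F_2 = 10^(3.01/10) = 2.000, G_2 = 10^(14.6/10) = 28.84
Friis cascade:
  F = 1.416 + (2.000 − 1)/77.62 = 1.429
NF = 10 log₁₀(1.429) = 1.55 dB

1.55 dB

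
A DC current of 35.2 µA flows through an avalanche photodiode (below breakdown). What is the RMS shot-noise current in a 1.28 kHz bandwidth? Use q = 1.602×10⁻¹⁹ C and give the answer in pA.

120 pA

I_n = √(2qI·B)
2qI·B = 2 × 1.602×10⁻¹⁹ × 3.52×10⁻⁵ × 1.28×10³ = 1.44×10⁻²⁰ A²
I_n = √(1.44×10⁻²⁰) = 1.20×10⁻¹⁰ A = 120 pA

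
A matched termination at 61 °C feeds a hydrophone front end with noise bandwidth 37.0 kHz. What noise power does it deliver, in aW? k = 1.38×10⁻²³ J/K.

T = 61 °C + 273.15 = 334.15 K
P_n = kTB = 1.38×10⁻²³ × 334.15 × 3.70×10⁴ = 1.71×10⁻¹⁶ W = 171 aW

171 aW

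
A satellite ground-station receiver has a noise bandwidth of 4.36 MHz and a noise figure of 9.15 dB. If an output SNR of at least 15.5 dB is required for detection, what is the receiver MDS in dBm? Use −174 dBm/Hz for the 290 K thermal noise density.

−83.0 dBm

Sensitivity = −174 + 10 log₁₀(B) + NF + SNR_min
= −174 + 66.39 + 9.15 + 15.5
= −82.96 dBm → −83.0 dBm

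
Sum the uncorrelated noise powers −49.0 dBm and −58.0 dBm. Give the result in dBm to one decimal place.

−48.5 dBm

Convert to linear, add, convert back:
P₁ = 1.26×10⁻⁸ W, P₂ = 1.58×10⁻⁹ W
P_tot = 1.42×10⁻⁸ W → 10 log₁₀(P_tot / 10⁻³) = −48.5 dBm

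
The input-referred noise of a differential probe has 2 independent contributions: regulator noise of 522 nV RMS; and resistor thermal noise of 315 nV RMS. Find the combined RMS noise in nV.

610 nV

Uncorrelated sources add in power (mean-square): V_tot = √(ΣV_i²)
V_tot = √[(5.22×10⁻⁷)² + (3.15×10⁻⁷)²] = 6.10×10⁻⁷ V = 610 nV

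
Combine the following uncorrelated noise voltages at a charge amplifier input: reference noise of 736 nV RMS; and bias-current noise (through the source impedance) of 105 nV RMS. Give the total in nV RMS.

743 nV

Uncorrelated sources add in power (mean-square): V_tot = √(ΣV_i²)
V_tot = √[(7.36×10⁻⁷)² + (1.05×10⁻⁷)²] = 7.43×10⁻⁷ V = 743 nV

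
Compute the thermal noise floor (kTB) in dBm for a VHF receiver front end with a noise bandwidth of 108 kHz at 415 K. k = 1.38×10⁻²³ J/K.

P_n = kTB = 1.38×10⁻²³ × 415 × 1.08×10⁵ = 6.19×10⁻¹⁶ W
In dBm: 10 log₁₀(6.19×10⁻¹⁶ / 10⁻³) = −122.1 dBm

−122.1 dBm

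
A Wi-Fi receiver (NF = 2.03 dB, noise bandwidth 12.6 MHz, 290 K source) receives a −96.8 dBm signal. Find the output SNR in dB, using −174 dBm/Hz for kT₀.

Noise floor: N = −174 + 10 log₁₀(B) + NF
10 log₁₀(1.26×10⁷) = 71 dB
N = −174 + 71 + 2.03 = −100.97 dBm
SNR = P_sig − N = −96.8 − (−100.97) = 4.17 dB → 4.2 dB

4.2 dB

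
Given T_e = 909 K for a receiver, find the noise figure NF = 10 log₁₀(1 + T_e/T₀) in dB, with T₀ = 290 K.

F = 1 + T_e/T₀ = 1 + 909/290 = 4.13448
NF = 10 log₁₀(4.13448) = 6.16 dB

6.16 dB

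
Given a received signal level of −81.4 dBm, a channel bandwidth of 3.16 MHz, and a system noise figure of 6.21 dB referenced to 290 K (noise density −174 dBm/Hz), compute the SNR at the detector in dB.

21.4 dB

Noise floor: N = −174 + 10 log₁₀(B) + NF
10 log₁₀(3.16×10⁶) = 65 dB
N = −174 + 65 + 6.21 = −102.79 dBm
SNR = P_sig − N = −81.4 − (−102.79) = 21.39 dB → 21.4 dB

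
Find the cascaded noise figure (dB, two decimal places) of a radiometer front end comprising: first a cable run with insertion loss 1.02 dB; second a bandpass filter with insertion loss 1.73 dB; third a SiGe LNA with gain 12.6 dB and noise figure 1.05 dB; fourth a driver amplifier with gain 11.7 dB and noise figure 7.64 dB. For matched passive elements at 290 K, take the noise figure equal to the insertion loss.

Convert to linear (a loss of L dB is a gain of −L dB): F_i = 10^(NF_i/10), G_i = 10^(G_i,dB/10)
  Stage 1: F_1 = 10^(1.02/10) = 1.265, G_1 = 10^(−1.02/10) = 0.7907
  Stage 2: F_2 = 10^(1.73/10) = 1.489, G_2 = 10^(−1.73/10) = 0.6714
  Stage 3: F_3 = 10^(1.05/10) = 1.274, G_3 = 10^(12.6/10) = 18.20
  Stage 4: F_4 = 10^(7.64/10) = 5.808, G_4 = 10^(11.7/10) = 14.79
Friis cascade:
  F = 1.265 + (1.489 − 1)/0.7907 + (1.274 − 1)/0.5309 + (5.808 − 1)/9.661 = 2.896
NF = 10 log₁₀(2.896) = 4.62 dB

4.62 dB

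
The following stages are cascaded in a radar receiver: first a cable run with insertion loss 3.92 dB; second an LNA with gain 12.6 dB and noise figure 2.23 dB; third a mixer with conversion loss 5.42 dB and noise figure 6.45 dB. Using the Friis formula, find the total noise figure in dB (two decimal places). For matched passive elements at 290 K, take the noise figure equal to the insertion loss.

Convert to linear (a loss of L dB is a gain of −L dB): F_i = 10^(NF_i/10), G_i = 10^(G_i,dB/10)
  Stage 1: F_1 = 10^(3.92/10) = 2.466, G_1 = 10^(−3.92/10) = 0.4055
  Stage 2: F_2 = 10^(2.23/10) = 1.671, G_2 = 10^(12.6/10) = 18.20
  Stage 3: F_3 = 10^(6.45/10) = 4.416, G_3 = 10^(−5.42/10) = 0.2871
Friis cascade:
  F = 2.466 + (1.671 − 1)/0.4055 + (4.416 − 1)/7.379 = 4.584
NF = 10 log₁₀(4.584) = 6.61 dB

6.61 dB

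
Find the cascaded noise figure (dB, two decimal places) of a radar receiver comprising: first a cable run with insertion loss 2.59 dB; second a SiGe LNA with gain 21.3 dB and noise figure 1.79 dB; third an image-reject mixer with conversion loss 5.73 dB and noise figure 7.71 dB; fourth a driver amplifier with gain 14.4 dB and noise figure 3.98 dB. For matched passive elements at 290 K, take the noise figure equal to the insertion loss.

4.60 dB

Convert to linear (a loss of L dB is a gain of −L dB): F_i = 10^(NF_i/10), G_i = 10^(G_i,dB/10)
  Stage 1: F_1 = 10^(2.59/10) = 1.816, G_1 = 10^(−2.59/10) = 0.5508
  Stage 2: F_2 = 10^(1.79/10) = 1.510, G_2 = 10^(21.3/10) = 134.9
  Stage 3: F_3 = 10^(7.71/10) = 5.902, G_3 = 10^(−5.73/10) = 0.2673
  Stage 4: F_4 = 10^(3.98/10) = 2.500, G_4 = 10^(14.4/10) = 27.54
Friis cascade:
  F = 1.816 + (1.510 − 1)/0.5508 + (5.902 − 1)/74.30 + (2.500 − 1)/19.86 = 2.883
NF = 10 log₁₀(2.883) = 4.60 dB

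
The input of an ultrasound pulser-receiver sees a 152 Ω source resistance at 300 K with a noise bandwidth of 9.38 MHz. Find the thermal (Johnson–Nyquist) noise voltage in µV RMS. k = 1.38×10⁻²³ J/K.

V_n = √(4kTRB)
4kTRB = 4 × 1.38×10⁻²³ × 300 × 1.52×10² × 9.38×10⁶ = 2.36×10⁻¹¹ V²
V_n = √(2.36×10⁻¹¹) = 4.86×10⁻⁶ V = 4.86 µV

4.86 µV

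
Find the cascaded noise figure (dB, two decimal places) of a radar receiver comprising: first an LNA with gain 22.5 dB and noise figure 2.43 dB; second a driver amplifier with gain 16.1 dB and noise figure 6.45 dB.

Convert to linear (a loss of L dB is a gain of −L dB): F_i = 10^(NF_i/10), G_i = 10^(G_i,dB/10)
  Stage 1: F_1 = 10^(2.43/10) = 1.750, G_1 = 10^(22.5/10) = 177.8
  Stage 2: F_2 = 10^(6.45/10) = 4.416, G_2 = 10^(16.1/10) = 40.74
Friis cascade:
  F = 1.750 + (4.416 − 1)/177.8 = 1.769
NF = 10 log₁₀(1.769) = 2.48 dB

2.48 dB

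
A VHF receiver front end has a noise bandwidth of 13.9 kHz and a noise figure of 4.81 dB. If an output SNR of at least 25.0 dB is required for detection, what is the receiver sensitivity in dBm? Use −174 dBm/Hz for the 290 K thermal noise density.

−102.8 dBm

Sensitivity = −174 + 10 log₁₀(B) + NF + SNR_min
= −174 + 41.43 + 4.81 + 25.0
= −102.76 dBm → −102.8 dBm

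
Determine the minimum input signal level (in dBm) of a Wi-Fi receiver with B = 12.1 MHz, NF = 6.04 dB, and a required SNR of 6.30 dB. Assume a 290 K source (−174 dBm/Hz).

−90.8 dBm

Sensitivity = −174 + 10 log₁₀(B) + NF + SNR_min
= −174 + 70.83 + 6.04 + 6.30
= −90.83 dBm → −90.8 dBm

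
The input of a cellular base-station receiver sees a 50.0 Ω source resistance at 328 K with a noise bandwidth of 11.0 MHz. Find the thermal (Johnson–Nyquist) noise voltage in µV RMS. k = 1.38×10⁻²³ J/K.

3.16 µV

V_n = √(4kTRB)
4kTRB = 4 × 1.38×10⁻²³ × 328 × 5.00×10¹ × 1.10×10⁷ = 9.96×10⁻¹² V²
V_n = √(9.96×10⁻¹²) = 3.16×10⁻⁶ V = 3.16 µV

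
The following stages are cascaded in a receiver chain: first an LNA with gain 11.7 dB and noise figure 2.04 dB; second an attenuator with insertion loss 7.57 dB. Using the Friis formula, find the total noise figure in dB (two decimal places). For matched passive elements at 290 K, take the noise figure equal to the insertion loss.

2.83 dB

Convert to linear (a loss of L dB is a gain of −L dB): F_i = 10^(NF_i/10), G_i = 10^(G_i,dB/10)
  Stage 1: F_1 = 10^(2.04/10) = 1.600, G_1 = 10^(11.7/10) = 14.79
  Stage 2: F_2 = 10^(7.57/10) = 5.715, G_2 = 10^(−7.57/10) = 0.1750
Friis cascade:
  F = 1.600 + (5.715 − 1)/14.79 = 1.918
NF = 10 log₁₀(1.918) = 2.83 dB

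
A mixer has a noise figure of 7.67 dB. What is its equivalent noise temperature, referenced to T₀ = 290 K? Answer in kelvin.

F = 10^(7.67/10) = 5.8479
T_e = (F − 1)·T₀ = (5.8479 − 1) × 290 = 1406 K

1406 K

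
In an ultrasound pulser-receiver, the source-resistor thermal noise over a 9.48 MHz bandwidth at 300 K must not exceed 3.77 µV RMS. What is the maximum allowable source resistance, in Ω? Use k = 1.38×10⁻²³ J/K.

Johnson–Nyquist: V_n = √(4kTRB) ⇒ R = V_n² / (4kTB)
4kTB = 4 × 1.38×10⁻²³ × 300 × 9.48×10⁶ = 1.57×10⁻¹³
R = (3.77×10⁻⁶)² / 1.57×10⁻¹³ = 9.05×10¹ Ω = 90.5 Ω

90.5 Ω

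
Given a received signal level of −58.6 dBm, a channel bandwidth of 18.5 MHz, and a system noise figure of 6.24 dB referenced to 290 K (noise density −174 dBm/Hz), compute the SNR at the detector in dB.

36.5 dB

Noise floor: N = −174 + 10 log₁₀(B) + NF
10 log₁₀(1.85×10⁷) = 72.67 dB
N = −174 + 72.67 + 6.24 = −95.09 dBm
SNR = P_sig − N = −58.6 − (−95.09) = 36.49 dB → 36.5 dB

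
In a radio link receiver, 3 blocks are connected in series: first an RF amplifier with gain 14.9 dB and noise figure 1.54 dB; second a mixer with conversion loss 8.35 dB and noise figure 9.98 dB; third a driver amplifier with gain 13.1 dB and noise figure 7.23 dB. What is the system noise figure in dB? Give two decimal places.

4.25 dB

Convert to linear (a loss of L dB is a gain of −L dB): F_i = 10^(NF_i/10), G_i = 10^(G_i,dB/10)
  Stage 1: F_1 = 10^(1.54/10) = 1.426, G_1 = 10^(14.9/10) = 30.90
  Stage 2: F_2 = 10^(9.98/10) = 9.954, G_2 = 10^(−8.35/10) = 0.1462
  Stage 3: F_3 = 10^(7.23/10) = 5.284, G_3 = 10^(13.1/10) = 20.42
Friis cascade:
  F = 1.426 + (9.954 − 1)/30.90 + (5.284 − 1)/4.519 = 2.664
NF = 10 log₁₀(2.664) = 4.25 dB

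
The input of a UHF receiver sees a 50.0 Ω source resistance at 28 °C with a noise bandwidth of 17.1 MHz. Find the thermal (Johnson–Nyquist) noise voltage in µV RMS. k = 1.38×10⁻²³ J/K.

T = 28 °C + 273.15 = 301.15 K
V_n = √(4kTRB)
4kTRB = 4 × 1.38×10⁻²³ × 301.15 × 5.00×10¹ × 1.71×10⁷ = 1.42×10⁻¹¹ V²
V_n = √(1.42×10⁻¹¹) = 3.77×10⁻⁶ V = 3.77 µV

3.77 µV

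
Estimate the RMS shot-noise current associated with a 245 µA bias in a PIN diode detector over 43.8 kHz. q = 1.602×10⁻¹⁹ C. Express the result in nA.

I_n = √(2qI·B)
2qI·B = 2 × 1.602×10⁻¹⁹ × 2.45×10⁻⁴ × 4.38×10⁴ = 3.44×10⁻¹⁸ A²
I_n = √(3.44×10⁻¹⁸) = 1.85×10⁻⁹ A = 1.85 nA

1.85 nA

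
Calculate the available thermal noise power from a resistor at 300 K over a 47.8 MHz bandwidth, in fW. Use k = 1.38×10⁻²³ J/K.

P_n = kTB = 1.38×10⁻²³ × 300 × 4.78×10⁷ = 1.98×10⁻¹³ W = 198 fW

198 fW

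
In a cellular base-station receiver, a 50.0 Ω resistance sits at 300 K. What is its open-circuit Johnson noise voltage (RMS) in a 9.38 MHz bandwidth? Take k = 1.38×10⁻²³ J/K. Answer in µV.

2.79 µV

V_n = √(4kTRB)
4kTRB = 4 × 1.38×10⁻²³ × 300 × 5.00×10¹ × 9.38×10⁶ = 7.77×10⁻¹² V²
V_n = √(7.77×10⁻¹²) = 2.79×10⁻⁶ V = 2.79 µV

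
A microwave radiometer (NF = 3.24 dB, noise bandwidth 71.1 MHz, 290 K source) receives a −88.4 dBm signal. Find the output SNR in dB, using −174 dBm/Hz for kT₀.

3.8 dB

Noise floor: N = −174 + 10 log₁₀(B) + NF
10 log₁₀(7.11×10⁷) = 78.52 dB
N = −174 + 78.52 + 3.24 = −92.24 dBm
SNR = P_sig − N = −88.4 − (−92.24) = 3.84 dB → 3.8 dB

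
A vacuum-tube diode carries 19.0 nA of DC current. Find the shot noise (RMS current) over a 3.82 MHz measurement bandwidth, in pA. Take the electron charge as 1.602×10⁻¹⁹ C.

I_n = √(2qI·B)
2qI·B = 2 × 1.602×10⁻¹⁹ × 1.90×10⁻⁸ × 3.82×10⁶ = 2.33×10⁻²⁰ A²
I_n = √(2.33×10⁻²⁰) = 1.52×10⁻¹⁰ A = 152 pA

152 pA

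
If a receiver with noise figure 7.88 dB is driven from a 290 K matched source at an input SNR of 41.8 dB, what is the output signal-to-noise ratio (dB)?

33.92 dB

By definition F = SNR_in/SNR_out, so in dB: SNR_out = SNR_in − NF
SNR_out = 41.8 − 7.88 = 33.92 dB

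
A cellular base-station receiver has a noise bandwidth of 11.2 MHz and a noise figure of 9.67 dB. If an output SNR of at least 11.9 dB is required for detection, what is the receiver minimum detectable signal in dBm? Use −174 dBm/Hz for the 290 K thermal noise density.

−81.9 dBm

Sensitivity = −174 + 10 log₁₀(B) + NF + SNR_min
= −174 + 70.49 + 9.67 + 11.9
= −81.94 dBm → −81.9 dBm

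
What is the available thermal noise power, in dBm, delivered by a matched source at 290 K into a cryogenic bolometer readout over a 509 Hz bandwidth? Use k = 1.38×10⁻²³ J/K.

P_n = kTB = 1.38×10⁻²³ × 290 × 5.09×10² = 2.04×10⁻¹⁸ W
In dBm: 10 log₁₀(2.04×10⁻¹⁸ / 10⁻³) = −146.9 dBm

−146.9 dBm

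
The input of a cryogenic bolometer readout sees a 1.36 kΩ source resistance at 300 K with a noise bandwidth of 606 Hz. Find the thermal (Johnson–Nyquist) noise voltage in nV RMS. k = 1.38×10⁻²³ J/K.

117 nV

V_n = √(4kTRB)
4kTRB = 4 × 1.38×10⁻²³ × 300 × 1.36×10³ × 6.06×10² = 1.36×10⁻¹⁴ V²
V_n = √(1.36×10⁻¹⁴) = 1.17×10⁻⁷ V = 117 nV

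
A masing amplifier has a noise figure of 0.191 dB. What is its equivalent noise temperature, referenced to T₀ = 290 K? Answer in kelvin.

F = 10^(0.191/10) = 1.04496
T_e = (F − 1)·T₀ = (1.04496 − 1) × 290 = 13.0 K

13.0 K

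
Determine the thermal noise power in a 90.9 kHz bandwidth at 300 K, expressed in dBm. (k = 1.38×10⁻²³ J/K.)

P_n = kTB = 1.38×10⁻²³ × 300 × 9.09×10⁴ = 3.76×10⁻¹⁶ W
In dBm: 10 log₁₀(3.76×10⁻¹⁶ / 10⁻³) = −124.2 dBm

−124.2 dBm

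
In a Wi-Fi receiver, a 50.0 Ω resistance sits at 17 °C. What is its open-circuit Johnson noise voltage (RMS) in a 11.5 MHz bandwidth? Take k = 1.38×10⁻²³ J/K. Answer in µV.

3.03 µV

T = 17 °C + 273.15 = 290.15 K
V_n = √(4kTRB)
4kTRB = 4 × 1.38×10⁻²³ × 290.15 × 5.00×10¹ × 1.15×10⁷ = 9.21×10⁻¹² V²
V_n = √(9.21×10⁻¹²) = 3.03×10⁻⁶ V = 3.03 µV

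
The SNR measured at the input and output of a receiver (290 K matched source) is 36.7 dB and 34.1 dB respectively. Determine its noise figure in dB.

2.6 dB

NF (dB) = SNR_in(dB) − SNR_out(dB) when the source is at T₀
NF = 36.7 − 34.1 = 2.6 dB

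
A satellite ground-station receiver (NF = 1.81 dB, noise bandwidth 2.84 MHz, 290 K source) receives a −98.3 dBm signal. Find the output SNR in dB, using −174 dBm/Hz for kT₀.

Noise floor: N = −174 + 10 log₁₀(B) + NF
10 log₁₀(2.84×10⁶) = 64.53 dB
N = −174 + 64.53 + 1.81 = −107.66 dBm
SNR = P_sig − N = −98.3 − (−107.66) = 9.36 dB → 9.4 dB

9.4 dB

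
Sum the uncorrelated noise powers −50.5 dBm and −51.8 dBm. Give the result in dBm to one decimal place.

Convert to linear, add, convert back:
P₁ = 8.91×10⁻⁹ W, P₂ = 6.61×10⁻⁹ W
P_tot = 1.55×10⁻⁸ W → 10 log₁₀(P_tot / 10⁻³) = −48.1 dBm

−48.1 dBm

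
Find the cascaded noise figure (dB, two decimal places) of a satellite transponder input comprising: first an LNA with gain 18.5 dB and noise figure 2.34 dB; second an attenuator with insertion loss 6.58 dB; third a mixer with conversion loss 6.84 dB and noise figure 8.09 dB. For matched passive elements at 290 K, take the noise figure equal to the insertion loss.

Convert to linear (a loss of L dB is a gain of −L dB): F_i = 10^(NF_i/10), G_i = 10^(G_i,dB/10)
  Stage 1: F_1 = 10^(2.34/10) = 1.714, G_1 = 10^(18.5/10) = 70.79
  Stage 2: F_2 = 10^(6.58/10) = 4.550, G_2 = 10^(−6.58/10) = 0.2198
  Stage 3: F_3 = 10^(8.09/10) = 6.442, G_3 = 10^(−6.84/10) = 0.2070
Friis cascade:
  F = 1.714 + (4.550 − 1)/70.79 + (6.442 − 1)/15.56 = 2.114
NF = 10 log₁₀(2.114) = 3.25 dB

3.25 dB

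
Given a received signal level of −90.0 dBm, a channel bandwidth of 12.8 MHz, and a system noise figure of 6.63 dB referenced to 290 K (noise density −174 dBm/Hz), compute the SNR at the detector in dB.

6.3 dB

Noise floor: N = −174 + 10 log₁₀(B) + NF
10 log₁₀(1.28×10⁷) = 71.07 dB
N = −174 + 71.07 + 6.63 = −96.30 dBm
SNR = P_sig − N = −90.0 − (−96.30) = 6.30 dB → 6.3 dB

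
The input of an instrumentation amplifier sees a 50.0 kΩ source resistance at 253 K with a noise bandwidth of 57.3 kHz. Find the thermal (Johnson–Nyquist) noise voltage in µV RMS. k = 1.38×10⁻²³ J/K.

V_n = √(4kTRB)
4kTRB = 4 × 1.38×10⁻²³ × 253 × 5.00×10⁴ × 5.73×10⁴ = 4.00×10⁻¹¹ V²
V_n = √(4.00×10⁻¹¹) = 6.33×10⁻⁶ V = 6.33 µV

6.33 µV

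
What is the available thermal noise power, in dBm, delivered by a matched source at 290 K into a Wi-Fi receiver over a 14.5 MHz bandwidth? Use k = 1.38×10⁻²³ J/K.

P_n = kTB = 1.38×10⁻²³ × 290 × 1.45×10⁷ = 5.80×10⁻¹⁴ W
In dBm: 10 log₁₀(5.80×10⁻¹⁴ / 10⁻³) = −102.4 dBm

−102.4 dBm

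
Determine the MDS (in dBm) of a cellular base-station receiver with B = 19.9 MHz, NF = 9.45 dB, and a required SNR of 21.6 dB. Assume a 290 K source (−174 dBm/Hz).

Sensitivity = −174 + 10 log₁₀(B) + NF + SNR_min
= −174 + 72.99 + 9.45 + 21.6
= −69.96 dBm → −70.0 dBm

−70.0 dBm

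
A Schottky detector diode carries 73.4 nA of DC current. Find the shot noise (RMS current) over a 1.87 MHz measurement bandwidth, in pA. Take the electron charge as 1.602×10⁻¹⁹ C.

I_n = √(2qI·B)
2qI·B = 2 × 1.602×10⁻¹⁹ × 7.34×10⁻⁸ × 1.87×10⁶ = 4.40×10⁻²⁰ A²
I_n = √(4.40×10⁻²⁰) = 2.10×10⁻¹⁰ A = 210 pA

210 pA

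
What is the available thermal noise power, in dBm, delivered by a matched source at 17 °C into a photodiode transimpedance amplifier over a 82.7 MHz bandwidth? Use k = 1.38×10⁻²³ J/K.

T = 17 °C + 273.15 = 290.15 K
P_n = kTB = 1.38×10⁻²³ × 290.15 × 8.27×10⁷ = 3.31×10⁻¹³ W
In dBm: 10 log₁₀(3.31×10⁻¹³ / 10⁻³) = −94.8 dBm

−94.8 dBm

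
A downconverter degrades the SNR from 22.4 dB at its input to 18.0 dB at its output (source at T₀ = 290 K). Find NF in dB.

NF (dB) = SNR_in(dB) − SNR_out(dB) when the source is at T₀
NF = 22.4 − 18.0 = 4.4 dB

4.4 dB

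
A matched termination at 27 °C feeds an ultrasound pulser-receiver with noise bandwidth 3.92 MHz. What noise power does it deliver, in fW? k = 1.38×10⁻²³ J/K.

T = 27 °C + 273.15 = 300.15 K
P_n = kTB = 1.38×10⁻²³ × 300.15 × 3.92×10⁶ = 1.62×10⁻¹⁴ W = 16.2 fW

16.2 fW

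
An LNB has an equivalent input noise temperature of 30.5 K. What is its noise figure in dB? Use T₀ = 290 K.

F = 1 + T_e/T₀ = 1 + 30.5/290 = 1.10517
NF = 10 log₁₀(1.10517) = 0.434 dB

0.434 dB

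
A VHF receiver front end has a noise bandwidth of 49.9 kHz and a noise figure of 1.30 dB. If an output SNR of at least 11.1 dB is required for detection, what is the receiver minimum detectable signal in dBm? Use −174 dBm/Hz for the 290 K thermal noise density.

−114.6 dBm

Sensitivity = −174 + 10 log₁₀(B) + NF + SNR_min
= −174 + 46.98 + 1.30 + 11.1
= −114.62 dBm → −114.6 dBm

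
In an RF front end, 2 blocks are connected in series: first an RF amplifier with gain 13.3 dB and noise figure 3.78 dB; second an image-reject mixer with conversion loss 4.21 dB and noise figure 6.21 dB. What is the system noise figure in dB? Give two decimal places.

4.04 dB

Convert to linear (a loss of L dB is a gain of −L dB): F_i = 10^(NF_i/10), G_i = 10^(G_i,dB/10)
  Stage 1: F_1 = 10^(3.78/10) = 2.388, G_1 = 10^(13.3/10) = 21.38
  Stage 2: F_2 = 10^(6.21/10) = 4.178, G_2 = 10^(−4.21/10) = 0.3793
Friis cascade:
  F = 2.388 + (4.178 − 1)/21.38 = 2.536
NF = 10 log₁₀(2.536) = 4.04 dB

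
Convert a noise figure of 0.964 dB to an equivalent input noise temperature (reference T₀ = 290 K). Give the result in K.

72.1 K

F = 10^(0.964/10) = 1.24853
T_e = (F − 1)·T₀ = (1.24853 − 1) × 290 = 72.1 K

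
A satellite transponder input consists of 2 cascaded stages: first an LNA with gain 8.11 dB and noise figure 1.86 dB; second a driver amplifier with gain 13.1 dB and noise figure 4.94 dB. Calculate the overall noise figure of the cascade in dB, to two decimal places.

Convert to linear (a loss of L dB is a gain of −L dB): F_i = 10^(NF_i/10), G_i = 10^(G_i,dB/10)
  Stage 1: F_1 = 10^(1.86/10) = 1.535, G_1 = 10^(8.11/10) = 6.471
  Stage 2: F_2 = 10^(4.94/10) = 3.119, G_2 = 10^(13.1/10) = 20.42
Friis cascade:
  F = 1.535 + (3.119 − 1)/6.471 = 1.862
NF = 10 log₁₀(1.862) = 2.70 dB

2.70 dB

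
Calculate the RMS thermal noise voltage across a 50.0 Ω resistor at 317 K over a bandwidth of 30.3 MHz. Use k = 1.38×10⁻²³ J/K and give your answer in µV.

V_n = √(4kTRB)
4kTRB = 4 × 1.38×10⁻²³ × 317 × 5.00×10¹ × 3.03×10⁷ = 2.65×10⁻¹¹ V²
V_n = √(2.65×10⁻¹¹) = 5.15×10⁻⁶ V = 5.15 µV

5.15 µV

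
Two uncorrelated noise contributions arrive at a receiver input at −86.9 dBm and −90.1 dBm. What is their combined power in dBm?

Convert to linear, add, convert back:
P₁ = 2.04×10⁻¹² W, P₂ = 9.77×10⁻¹³ W
P_tot = 3.02×10⁻¹² W → 10 log₁₀(P_tot / 10⁻³) = −85.2 dBm

−85.2 dBm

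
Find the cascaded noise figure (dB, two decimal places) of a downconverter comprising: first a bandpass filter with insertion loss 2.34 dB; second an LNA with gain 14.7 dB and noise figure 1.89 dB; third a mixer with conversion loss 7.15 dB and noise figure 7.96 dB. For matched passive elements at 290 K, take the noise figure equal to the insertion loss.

4.70 dB

Convert to linear (a loss of L dB is a gain of −L dB): F_i = 10^(NF_i/10), G_i = 10^(G_i,dB/10)
  Stage 1: F_1 = 10^(2.34/10) = 1.714, G_1 = 10^(−2.34/10) = 0.5834
  Stage 2: F_2 = 10^(1.89/10) = 1.545, G_2 = 10^(14.7/10) = 29.51
  Stage 3: F_3 = 10^(7.96/10) = 6.252, G_3 = 10^(−7.15/10) = 0.1928
Friis cascade:
  F = 1.714 + (1.545 − 1)/0.5834 + (6.252 − 1)/17.22 = 2.954
NF = 10 log₁₀(2.954) = 4.70 dB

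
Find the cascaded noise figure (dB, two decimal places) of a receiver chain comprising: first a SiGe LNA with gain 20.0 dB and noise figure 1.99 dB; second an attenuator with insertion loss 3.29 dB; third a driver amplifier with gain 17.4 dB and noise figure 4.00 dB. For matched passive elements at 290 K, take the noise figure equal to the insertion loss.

Convert to linear (a loss of L dB is a gain of −L dB): F_i = 10^(NF_i/10), G_i = 10^(G_i,dB/10)
  Stage 1: F_1 = 10^(1.99/10) = 1.581, G_1 = 10^(20.0/10) = 100.0
  Stage 2: F_2 = 10^(3.29/10) = 2.133, G_2 = 10^(−3.29/10) = 0.4688
  Stage 3: F_3 = 10^(4.00/10) = 2.512, G_3 = 10^(17.4/10) = 54.95
Friis cascade:
  F = 1.581 + (2.133 − 1)/100.0 + (2.512 − 1)/46.88 = 1.625
NF = 10 log₁₀(1.625) = 2.11 dB

2.11 dB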